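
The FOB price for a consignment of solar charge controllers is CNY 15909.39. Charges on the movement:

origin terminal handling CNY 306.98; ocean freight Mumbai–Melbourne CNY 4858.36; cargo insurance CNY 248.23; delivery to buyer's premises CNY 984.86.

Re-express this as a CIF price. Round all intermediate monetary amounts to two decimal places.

Not relevant to the conversion: origin terminal — on the seller under both FOB and CIF; already in the FOB price and stays in the CIF price. delivery — on the buyer under both terms; not part of either seller's price.
From FOB to CIF, the seller additionally bears: freight, insurance.
CIF price = 15909.39 + 4858.36 + 248.23 = 21015.98

CIF price: CNY 21015.98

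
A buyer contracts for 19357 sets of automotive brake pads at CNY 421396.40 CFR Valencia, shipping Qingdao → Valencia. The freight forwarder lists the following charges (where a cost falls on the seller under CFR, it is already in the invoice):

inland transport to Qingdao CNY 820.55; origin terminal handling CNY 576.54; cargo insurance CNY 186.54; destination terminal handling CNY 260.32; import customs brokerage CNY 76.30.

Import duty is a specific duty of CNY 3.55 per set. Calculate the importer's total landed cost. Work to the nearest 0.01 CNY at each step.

Total landed cost: CNY 490636.91

CFR: the seller pays costs through ocean freight to the destination port, but not insurance.
Already in the invoice (seller's account under CFR): inland to port, origin terminal — exclude.
CIF value = CFR price + insurance = 421396.40 + 186.54 = 421582.94
Import duty = 19357 × 3.55 = 68717.35
Buyer bears: insurance 186.54 + destination terminal 260.32 + brokerage 76.30 + duty 68717.35 = 69240.51
Landed cost = invoice 421396.40 + 69240.51 = 490636.91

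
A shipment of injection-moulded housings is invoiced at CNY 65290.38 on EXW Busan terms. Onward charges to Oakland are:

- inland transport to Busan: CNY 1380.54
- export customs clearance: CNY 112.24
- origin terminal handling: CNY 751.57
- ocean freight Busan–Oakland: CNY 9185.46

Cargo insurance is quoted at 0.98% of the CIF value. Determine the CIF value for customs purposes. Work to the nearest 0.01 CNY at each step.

CIF value: CNY 77479.49

Let C be the CIF value. C = EXW price + pre-shipment costs + freight + 0.98% × C
C − 0.98% × C = 65290.38 + 1380.54 + 112.24 + 751.57 + 9185.46
0.9902 × C = 76720.19
C = 76720.19 / 0.9902 = 77479.49
Insurance premium = 0.98% × 77479.49 = 759.30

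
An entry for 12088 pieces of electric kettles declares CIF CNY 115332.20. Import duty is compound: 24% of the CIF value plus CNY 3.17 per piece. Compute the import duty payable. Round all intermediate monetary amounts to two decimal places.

Ad valorem component: 115332.20 × 24% = 27679.73
Specific component: 12088 × 3.17 = 38318.96
Import duty = 27679.73 + 38318.96 = 65998.69

Import duty: CNY 65998.69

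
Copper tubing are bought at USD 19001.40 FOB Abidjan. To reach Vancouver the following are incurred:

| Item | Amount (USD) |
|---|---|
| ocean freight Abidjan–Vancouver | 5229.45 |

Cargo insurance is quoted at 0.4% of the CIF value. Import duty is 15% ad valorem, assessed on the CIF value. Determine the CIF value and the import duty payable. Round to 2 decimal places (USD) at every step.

Let C be the CIF value. C = FOB price + freight + 0.4% × C
C − 0.4% × C = 19001.40 + 5229.45
0.996 × C = 24230.85
C = 24230.85 / 0.996 = 24328.16
Insurance premium = 0.4% × 24328.16 = 97.31
Import duty = 24328.16 × 15% = 3649.22

CIF value: USD 24328.16; import duty: USD 3649.22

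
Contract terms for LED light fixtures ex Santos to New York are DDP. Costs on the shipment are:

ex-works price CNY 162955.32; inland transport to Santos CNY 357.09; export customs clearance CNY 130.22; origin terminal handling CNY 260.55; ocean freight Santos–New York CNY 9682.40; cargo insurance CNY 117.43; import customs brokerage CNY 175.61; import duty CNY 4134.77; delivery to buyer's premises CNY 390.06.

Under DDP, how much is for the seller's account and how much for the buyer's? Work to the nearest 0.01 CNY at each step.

Seller: CNY 178203.45; buyer: CNY 0.00

DDP: the seller bears all costs including import duty.
Seller's account: goods 162955.32 + inland to port 357.09 + export clearance 130.22 + origin terminal 260.55 + freight 9682.40 + insurance 117.43 + brokerage 175.61 + duty 4134.77 + delivery 390.06 = 178203.45
Buyer's account: 0.00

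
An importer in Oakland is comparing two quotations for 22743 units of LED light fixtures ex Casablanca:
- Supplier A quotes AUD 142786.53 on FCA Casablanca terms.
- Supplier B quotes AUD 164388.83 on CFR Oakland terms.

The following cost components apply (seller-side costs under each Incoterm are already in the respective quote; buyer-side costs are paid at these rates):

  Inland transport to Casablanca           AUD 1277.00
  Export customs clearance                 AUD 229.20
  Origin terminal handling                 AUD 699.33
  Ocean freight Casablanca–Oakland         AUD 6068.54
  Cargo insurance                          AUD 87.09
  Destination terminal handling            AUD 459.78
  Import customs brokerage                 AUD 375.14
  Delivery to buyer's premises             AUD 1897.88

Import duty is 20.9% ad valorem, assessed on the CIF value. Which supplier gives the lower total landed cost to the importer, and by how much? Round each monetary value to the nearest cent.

Supplier A (FCA):
CIF value = FCA price + origin terminal + freight + insurance = 142786.53 + 699.33 + 6068.54 + 87.09 = 149641.49
Import duty = 149641.49 × 20.9% = 31275.07
Buyer bears (A): 699.33 + 6068.54 + 87.09 + 459.78 + 375.14 + 1897.88 = 9587.76
Landed cost (A) = invoice 142786.53 + 9587.76 + duty 31275.07 = 183649.36
Supplier B (CFR):
CIF value = CFR price + insurance = 164388.83 + 87.09 = 164475.92
Import duty = 164475.92 × 20.9% = 34375.47
Buyer bears (B): 87.09 + 459.78 + 375.14 + 1897.88 = 2819.89
Landed cost (B) = invoice 164388.83 + 2819.89 + duty 34375.47 = 201584.19
Difference = |183649.36 − 201584.19| = 17934.83

Supplier A is cheaper by AUD 17934.83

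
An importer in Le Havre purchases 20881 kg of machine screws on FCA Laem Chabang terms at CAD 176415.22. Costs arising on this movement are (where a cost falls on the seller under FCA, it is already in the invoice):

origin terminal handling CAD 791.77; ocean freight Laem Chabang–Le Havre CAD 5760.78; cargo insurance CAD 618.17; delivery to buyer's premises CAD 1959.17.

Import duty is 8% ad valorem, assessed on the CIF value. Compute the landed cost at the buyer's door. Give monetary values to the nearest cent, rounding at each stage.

Total landed cost: CAD 200231.99

FCA: the seller delivers export-cleared goods to the carrier; the buyer bears costs from that point.
CIF value = FCA price + origin terminal + freight + insurance = 176415.22 + 791.77 + 5760.78 + 618.17 = 183585.94
Import duty = 183585.94 × 8% = 14686.88
Buyer bears: origin terminal 791.77 + freight 5760.78 + insurance 618.17 + delivery 1959.17 + duty 14686.88 = 23816.77
Landed cost = invoice 176415.22 + 23816.77 = 200231.99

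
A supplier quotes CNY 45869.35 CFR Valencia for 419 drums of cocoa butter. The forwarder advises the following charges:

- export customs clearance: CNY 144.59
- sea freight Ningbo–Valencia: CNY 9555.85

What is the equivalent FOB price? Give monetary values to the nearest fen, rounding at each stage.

Not relevant to the conversion: export clearance — on the seller under both CFR and FOB; already in the CFR price and stays in the FOB price.
From CFR to FOB, the seller no longer bears: freight.
FOB price = 45869.35 − 9555.85 = 36313.50

FOB price: CNY 36313.50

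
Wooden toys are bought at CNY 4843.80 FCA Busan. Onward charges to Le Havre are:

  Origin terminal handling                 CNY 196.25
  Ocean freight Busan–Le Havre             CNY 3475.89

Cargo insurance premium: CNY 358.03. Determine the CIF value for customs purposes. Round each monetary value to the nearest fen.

CIF value: CNY 8873.97

CIF = FCA price + pre-shipment costs + freight + insurance
CIF = 4843.80 + 196.25 + 3475.89 + 358.03 = 8873.97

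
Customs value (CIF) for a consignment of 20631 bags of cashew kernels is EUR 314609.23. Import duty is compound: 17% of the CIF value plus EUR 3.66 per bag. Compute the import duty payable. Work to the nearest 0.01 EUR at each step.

Ad valorem component: 314609.23 × 17% = 53483.57
Specific component: 20631 × 3.66 = 75509.46
Import duty = 53483.57 + 75509.46 = 128993.03

Import duty: EUR 128993.03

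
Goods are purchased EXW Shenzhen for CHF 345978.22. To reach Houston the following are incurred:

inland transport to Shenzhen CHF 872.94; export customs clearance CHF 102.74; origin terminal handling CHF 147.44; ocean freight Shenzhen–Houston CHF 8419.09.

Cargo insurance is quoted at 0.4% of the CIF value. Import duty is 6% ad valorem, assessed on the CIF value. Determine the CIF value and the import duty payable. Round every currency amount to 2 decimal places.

Let C be the CIF value. C = EXW price + pre-shipment costs + freight + 0.4% × C
C − 0.4% × C = 345978.22 + 872.94 + 102.74 + 147.44 + 8419.09
0.996 × C = 355520.43
C = 355520.43 / 0.996 = 356948.22
Insurance premium = 0.4% × 356948.22 = 1427.79
Import duty = 356948.22 × 6% = 21416.89

CIF value: CHF 356948.22; import duty: CHF 21416.89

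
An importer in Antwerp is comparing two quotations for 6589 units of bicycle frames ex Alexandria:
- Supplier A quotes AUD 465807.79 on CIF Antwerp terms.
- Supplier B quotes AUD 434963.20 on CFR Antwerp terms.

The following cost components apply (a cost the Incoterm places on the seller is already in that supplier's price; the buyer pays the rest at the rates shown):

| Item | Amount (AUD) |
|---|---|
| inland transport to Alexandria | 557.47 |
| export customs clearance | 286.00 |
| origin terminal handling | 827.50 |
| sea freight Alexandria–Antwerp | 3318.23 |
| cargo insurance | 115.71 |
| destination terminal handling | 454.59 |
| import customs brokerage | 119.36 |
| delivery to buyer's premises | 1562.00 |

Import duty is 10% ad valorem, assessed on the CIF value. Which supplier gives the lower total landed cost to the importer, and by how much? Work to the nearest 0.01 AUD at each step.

Supplier B is cheaper by AUD 33801.77

Supplier A (CIF):
The CIF price already equals the CIF value: 465807.79
Import duty = 465807.79 × 10% = 46580.78
Buyer bears (A): 454.59 + 119.36 + 1562.00 = 2135.95
Landed cost (A) = invoice 465807.79 + 2135.95 + duty 46580.78 = 514524.52
Supplier B (CFR):
CIF value = CFR price + insurance = 434963.20 + 115.71 = 435078.91
Import duty = 435078.91 × 10% = 43507.89
Buyer bears (B): 115.71 + 454.59 + 119.36 + 1562.00 = 2251.66
Landed cost (B) = invoice 434963.20 + 2251.66 + duty 43507.89 = 480722.75
Difference = |514524.52 − 480722.75| = 33801.77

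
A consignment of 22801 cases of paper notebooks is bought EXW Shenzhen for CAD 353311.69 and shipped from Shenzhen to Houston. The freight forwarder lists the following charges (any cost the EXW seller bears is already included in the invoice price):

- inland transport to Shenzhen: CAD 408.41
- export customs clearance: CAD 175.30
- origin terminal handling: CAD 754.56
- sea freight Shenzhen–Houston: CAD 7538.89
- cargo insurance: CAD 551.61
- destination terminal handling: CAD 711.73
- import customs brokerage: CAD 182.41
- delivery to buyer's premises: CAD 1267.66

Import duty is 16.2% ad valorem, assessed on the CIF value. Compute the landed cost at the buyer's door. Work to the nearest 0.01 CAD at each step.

EXW: the seller makes goods available at their premises; the buyer bears all onward costs.
CIF value = EXW price + inland to port + export clearance + origin terminal + freight + insurance = 353311.69 + 408.41 + 175.30 + 754.56 + 7538.89 + 551.61 = 362740.46
Import duty = 362740.46 × 16.2% = 58763.95
Buyer bears: inland to port 408.41 + export clearance 175.30 + origin terminal 754.56 + freight 7538.89 + insurance 551.61 + destination terminal 711.73 + brokerage 182.41 + delivery 1267.66 + duty 58763.95 = 70354.52
Landed cost = invoice 353311.69 + 70354.52 = 423666.21

Total landed cost: CAD 423666.21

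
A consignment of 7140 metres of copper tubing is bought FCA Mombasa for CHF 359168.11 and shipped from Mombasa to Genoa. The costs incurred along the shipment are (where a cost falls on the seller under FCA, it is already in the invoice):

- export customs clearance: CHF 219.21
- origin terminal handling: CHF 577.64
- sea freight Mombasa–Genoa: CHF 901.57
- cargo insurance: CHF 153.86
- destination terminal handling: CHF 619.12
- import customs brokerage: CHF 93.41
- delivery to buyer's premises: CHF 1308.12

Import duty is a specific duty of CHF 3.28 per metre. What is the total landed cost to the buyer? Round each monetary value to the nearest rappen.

Total landed cost: CHF 386241.03

FCA: the seller delivers export-cleared goods to the carrier; the buyer bears costs from that point.
Already in the invoice (seller's account under FCA): export clearance — exclude.
CIF value = FCA price + origin terminal + freight + insurance = 359168.11 + 577.64 + 901.57 + 153.86 = 360801.18
Import duty = 7140 × 3.28 = 23419.20
Buyer bears: origin terminal 577.64 + freight 901.57 + insurance 153.86 + destination terminal 619.12 + brokerage 93.41 + delivery 1308.12 + duty 23419.20 = 27072.92
Landed cost = invoice 359168.11 + 27072.92 = 386241.03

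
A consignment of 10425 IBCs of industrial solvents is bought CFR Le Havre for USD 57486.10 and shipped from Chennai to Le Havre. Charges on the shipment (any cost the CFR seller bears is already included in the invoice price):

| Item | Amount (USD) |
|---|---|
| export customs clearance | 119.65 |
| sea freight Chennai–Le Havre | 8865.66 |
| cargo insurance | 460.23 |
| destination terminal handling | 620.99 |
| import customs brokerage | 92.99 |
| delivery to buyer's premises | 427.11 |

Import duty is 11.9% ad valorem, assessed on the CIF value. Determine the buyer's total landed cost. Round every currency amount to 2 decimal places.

Total landed cost: USD 65983.03

CFR: the seller pays costs through ocean freight to the destination port, but not insurance.
Already in the invoice (seller's account under CFR): export clearance, freight — exclude.
CIF value = CFR price + insurance = 57486.10 + 460.23 = 57946.33
Import duty = 57946.33 × 11.9% = 6895.61
Buyer bears: insurance 460.23 + destination terminal 620.99 + brokerage 92.99 + delivery 427.11 + duty 6895.61 = 8496.93
Landed cost = invoice 57486.10 + 8496.93 = 65983.03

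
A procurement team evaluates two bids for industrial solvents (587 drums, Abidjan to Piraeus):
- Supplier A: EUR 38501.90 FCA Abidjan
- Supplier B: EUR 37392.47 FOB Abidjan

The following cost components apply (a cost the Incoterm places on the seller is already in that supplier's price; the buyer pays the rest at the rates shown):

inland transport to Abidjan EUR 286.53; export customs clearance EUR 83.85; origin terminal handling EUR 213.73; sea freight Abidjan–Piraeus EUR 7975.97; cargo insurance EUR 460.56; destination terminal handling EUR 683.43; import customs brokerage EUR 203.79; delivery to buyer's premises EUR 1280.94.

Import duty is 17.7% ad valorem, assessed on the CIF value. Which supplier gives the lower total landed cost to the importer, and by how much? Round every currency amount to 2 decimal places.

Supplier A (FCA):
CIF value = FCA price + origin terminal + freight + insurance = 38501.90 + 213.73 + 7975.97 + 460.56 = 47152.16
Import duty = 47152.16 × 17.7% = 8345.93
Buyer bears (A): 213.73 + 7975.97 + 460.56 + 683.43 + 203.79 + 1280.94 = 10818.42
Landed cost (A) = invoice 38501.90 + 10818.42 + duty 8345.93 = 57666.25
Supplier B (FOB):
CIF value = FOB price + freight + insurance = 37392.47 + 7975.97 + 460.56 = 45829.00
Import duty = 45829.00 × 17.7% = 8111.73
Buyer bears (B): 7975.97 + 460.56 + 683.43 + 203.79 + 1280.94 = 10604.69
Landed cost (B) = invoice 37392.47 + 10604.69 + duty 8111.73 = 56108.89
Difference = |57666.25 − 56108.89| = 1557.36

Supplier B is cheaper by EUR 1557.36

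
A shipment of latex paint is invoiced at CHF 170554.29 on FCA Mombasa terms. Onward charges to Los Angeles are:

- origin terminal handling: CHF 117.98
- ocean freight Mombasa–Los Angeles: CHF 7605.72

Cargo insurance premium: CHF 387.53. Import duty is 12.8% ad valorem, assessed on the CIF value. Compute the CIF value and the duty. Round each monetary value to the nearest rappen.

CIF value: CHF 178665.52; import duty: CHF 22869.19

CIF = FCA price + pre-shipment costs + freight + insurance
CIF = 170554.29 + 117.98 + 7605.72 + 387.53 = 178665.52
Import duty = 178665.52 × 12.8% = 22869.19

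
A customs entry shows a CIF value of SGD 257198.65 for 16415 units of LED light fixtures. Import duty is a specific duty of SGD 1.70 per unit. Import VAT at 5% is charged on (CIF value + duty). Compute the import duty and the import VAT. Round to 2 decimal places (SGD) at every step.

Import duty = 16415 × 1.70 = 27905.50
VAT base = CIF + duty = 257198.65 + 27905.50 = 285104.15
Import VAT = 285104.15 × 5% = 14255.21

Import duty: SGD 27905.50; import VAT: SGD 14255.21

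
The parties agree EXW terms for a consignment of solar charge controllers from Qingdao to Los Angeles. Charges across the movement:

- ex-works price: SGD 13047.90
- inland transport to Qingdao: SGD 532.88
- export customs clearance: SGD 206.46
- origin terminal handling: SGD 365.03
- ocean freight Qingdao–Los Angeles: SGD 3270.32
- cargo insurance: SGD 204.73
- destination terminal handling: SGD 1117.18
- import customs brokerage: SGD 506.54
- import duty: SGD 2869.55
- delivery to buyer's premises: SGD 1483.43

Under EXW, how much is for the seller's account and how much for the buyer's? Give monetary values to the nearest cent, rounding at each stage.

Seller: SGD 13047.90; buyer: SGD 10556.12

EXW: the seller makes goods available at their premises; the buyer bears all onward costs.
Seller's account: goods 13047.90 = 13047.90
Buyer's account: inland to port 532.88 + export clearance 206.46 + origin terminal 365.03 + freight 3270.32 + insurance 204.73 + destination terminal 1117.18 + brokerage 506.54 + duty 2869.55 + delivery 1483.43 = 10556.12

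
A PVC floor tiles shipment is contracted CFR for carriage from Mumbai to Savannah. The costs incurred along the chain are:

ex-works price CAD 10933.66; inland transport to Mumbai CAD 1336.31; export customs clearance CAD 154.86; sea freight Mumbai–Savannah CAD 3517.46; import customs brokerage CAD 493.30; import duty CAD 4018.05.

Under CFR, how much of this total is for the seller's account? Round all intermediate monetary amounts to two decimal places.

CFR: the seller pays costs through ocean freight to the destination port, but not insurance.
Seller's account: goods 10933.66 + inland to port 1336.31 + export clearance 154.86 + freight 3517.46 = 15942.29
Buyer's account: brokerage 493.30 + duty 4018.05 = 4511.35

Seller's account: CAD 15942.29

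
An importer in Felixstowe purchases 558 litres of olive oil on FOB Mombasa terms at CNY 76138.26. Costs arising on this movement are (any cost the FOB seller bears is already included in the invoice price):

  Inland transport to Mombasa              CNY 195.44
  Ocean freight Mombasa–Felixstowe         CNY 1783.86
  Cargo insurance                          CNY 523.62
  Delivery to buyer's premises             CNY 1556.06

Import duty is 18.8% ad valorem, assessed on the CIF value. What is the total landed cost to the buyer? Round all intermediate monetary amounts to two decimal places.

FOB: the seller bears costs until goods are on board at the origin port; the buyer bears freight, insurance and all costs thereafter.
Already in the invoice (seller's account under FOB): inland to port — exclude.
CIF value = FOB price + freight + insurance = 76138.26 + 1783.86 + 523.62 = 78445.74
Import duty = 78445.74 × 18.8% = 14747.80
Buyer bears: freight 1783.86 + insurance 523.62 + delivery 1556.06 + duty 14747.80 = 18611.34
Landed cost = invoice 76138.26 + 18611.34 = 94749.60

Total landed cost: CNY 94749.60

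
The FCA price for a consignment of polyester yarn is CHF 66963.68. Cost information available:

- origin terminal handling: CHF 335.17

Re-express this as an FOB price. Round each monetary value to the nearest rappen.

FOB price: CHF 67298.85

From FCA to FOB, the seller additionally bears: origin terminal.
FOB price = 66963.68 + 335.17 = 67298.85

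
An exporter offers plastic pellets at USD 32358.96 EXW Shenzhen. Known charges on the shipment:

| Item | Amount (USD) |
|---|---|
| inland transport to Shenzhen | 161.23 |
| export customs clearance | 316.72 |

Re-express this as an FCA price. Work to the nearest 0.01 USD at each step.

FCA price: USD 32836.91

From EXW to FCA, the seller additionally bears: inland to port, export clearance.
FCA price = 32358.96 + 161.23 + 316.72 = 32836.91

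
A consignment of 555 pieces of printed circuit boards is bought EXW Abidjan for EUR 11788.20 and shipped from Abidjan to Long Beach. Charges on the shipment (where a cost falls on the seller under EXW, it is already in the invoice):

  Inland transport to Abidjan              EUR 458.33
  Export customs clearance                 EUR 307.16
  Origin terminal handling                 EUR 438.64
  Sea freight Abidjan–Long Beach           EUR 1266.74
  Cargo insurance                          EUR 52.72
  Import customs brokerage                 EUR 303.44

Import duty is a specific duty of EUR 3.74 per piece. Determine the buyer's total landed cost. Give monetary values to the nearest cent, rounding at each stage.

EXW: the seller makes goods available at their premises; the buyer bears all onward costs.
CIF value = EXW price + inland to port + export clearance + origin terminal + freight + insurance = 11788.20 + 458.33 + 307.16 + 438.64 + 1266.74 + 52.72 = 14311.79
Import duty = 555 × 3.74 = 2075.70
Buyer bears: inland to port 458.33 + export clearance 307.16 + origin terminal 438.64 + freight 1266.74 + insurance 52.72 + brokerage 303.44 + duty 2075.70 = 4902.73
Landed cost = invoice 11788.20 + 4902.73 = 16690.93

Total landed cost: EUR 16690.93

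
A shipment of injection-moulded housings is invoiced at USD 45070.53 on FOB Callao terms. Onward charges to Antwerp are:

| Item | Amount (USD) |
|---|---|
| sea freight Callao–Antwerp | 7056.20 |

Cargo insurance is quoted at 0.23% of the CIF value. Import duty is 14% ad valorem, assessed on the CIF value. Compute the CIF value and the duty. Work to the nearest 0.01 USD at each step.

Let C be the CIF value. C = FOB price + freight + 0.23% × C
C − 0.23% × C = 45070.53 + 7056.20
0.9977 × C = 52126.73
C = 52126.73 / 0.9977 = 52246.90
Insurance premium = 0.23% × 52246.90 = 120.17
Import duty = 52246.90 × 14% = 7314.57

CIF value: USD 52246.90; import duty: USD 7314.57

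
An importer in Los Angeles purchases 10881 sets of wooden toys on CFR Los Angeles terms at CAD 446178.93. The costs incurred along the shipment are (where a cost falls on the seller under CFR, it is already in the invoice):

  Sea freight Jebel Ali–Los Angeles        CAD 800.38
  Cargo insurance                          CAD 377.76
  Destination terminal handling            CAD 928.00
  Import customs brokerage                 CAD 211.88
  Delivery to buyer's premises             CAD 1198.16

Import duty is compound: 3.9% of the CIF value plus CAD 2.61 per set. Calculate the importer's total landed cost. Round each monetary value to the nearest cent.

CFR: the seller pays costs through ocean freight to the destination port, but not insurance.
Already in the invoice (seller's account under CFR): freight — exclude.
CIF value = CFR price + insurance = 446178.93 + 377.76 = 446556.69
Ad valorem component: 446556.69 × 3.9% = 17415.71
Specific component: 10881 × 2.61 = 28399.41
Import duty = 17415.71 + 28399.41 = 45815.12
Buyer bears: insurance 377.76 + destination terminal 928.00 + brokerage 211.88 + delivery 1198.16 + duty 45815.12 = 48530.92
Landed cost = invoice 446178.93 + 48530.92 = 494709.85

Total landed cost: CAD 494709.85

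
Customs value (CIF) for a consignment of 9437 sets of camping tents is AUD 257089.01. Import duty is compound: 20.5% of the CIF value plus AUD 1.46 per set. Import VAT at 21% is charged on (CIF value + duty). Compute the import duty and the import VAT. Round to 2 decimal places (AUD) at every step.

Import duty: AUD 66481.27; import VAT: AUD 67949.76

Ad valorem component: 257089.01 × 20.5% = 52703.25
Specific component: 9437 × 1.46 = 13778.02
Import duty = 52703.25 + 13778.02 = 66481.27
VAT base = CIF + duty = 257089.01 + 66481.27 = 323570.28
Import VAT = 323570.28 × 21% = 67949.76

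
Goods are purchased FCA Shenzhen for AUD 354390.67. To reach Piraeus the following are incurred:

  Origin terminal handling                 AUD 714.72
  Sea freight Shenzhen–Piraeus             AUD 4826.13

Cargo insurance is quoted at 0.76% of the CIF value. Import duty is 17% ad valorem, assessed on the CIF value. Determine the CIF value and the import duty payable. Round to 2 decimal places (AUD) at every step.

Let C be the CIF value. C = FCA price + pre-shipment costs + freight + 0.76% × C
C − 0.76% × C = 354390.67 + 714.72 + 4826.13
0.9924 × C = 359931.52
C = 359931.52 / 0.9924 = 362687.95
Insurance premium = 0.76% × 362687.95 = 2756.43
Import duty = 362687.95 × 17% = 61656.95

CIF value: AUD 362687.95; import duty: AUD 61656.95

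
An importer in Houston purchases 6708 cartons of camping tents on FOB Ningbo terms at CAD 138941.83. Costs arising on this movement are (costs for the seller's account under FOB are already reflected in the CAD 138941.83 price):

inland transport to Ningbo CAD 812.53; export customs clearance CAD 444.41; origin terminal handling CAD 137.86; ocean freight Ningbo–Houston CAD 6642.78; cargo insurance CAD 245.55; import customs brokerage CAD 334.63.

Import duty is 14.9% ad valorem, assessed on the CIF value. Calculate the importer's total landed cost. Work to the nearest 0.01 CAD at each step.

Total landed cost: CAD 167893.48

FOB: the seller bears costs until goods are on board at the origin port; the buyer bears freight, insurance and all costs thereafter.
Already in the invoice (seller's account under FOB): inland to port, export clearance, origin terminal — exclude.
CIF value = FOB price + freight + insurance = 138941.83 + 6642.78 + 245.55 = 145830.16
Import duty = 145830.16 × 14.9% = 21728.69
Buyer bears: freight 6642.78 + insurance 245.55 + brokerage 334.63 + duty 21728.69 = 28951.65
Landed cost = invoice 138941.83 + 28951.65 = 167893.48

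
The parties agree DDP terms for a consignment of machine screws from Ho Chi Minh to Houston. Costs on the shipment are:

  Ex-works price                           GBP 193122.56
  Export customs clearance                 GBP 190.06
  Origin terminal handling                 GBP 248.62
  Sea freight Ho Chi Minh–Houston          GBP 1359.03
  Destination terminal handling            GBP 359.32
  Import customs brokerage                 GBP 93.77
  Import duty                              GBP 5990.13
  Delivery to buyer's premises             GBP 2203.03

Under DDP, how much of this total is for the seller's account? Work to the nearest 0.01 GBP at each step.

DDP: the seller bears all costs including import duty.
Seller's account: goods 193122.56 + export clearance 190.06 + origin terminal 248.62 + freight 1359.03 + destination terminal 359.32 + brokerage 93.77 + duty 5990.13 + delivery 2203.03 = 203566.52
Buyer's account: 0.00

Seller's account: GBP 203566.52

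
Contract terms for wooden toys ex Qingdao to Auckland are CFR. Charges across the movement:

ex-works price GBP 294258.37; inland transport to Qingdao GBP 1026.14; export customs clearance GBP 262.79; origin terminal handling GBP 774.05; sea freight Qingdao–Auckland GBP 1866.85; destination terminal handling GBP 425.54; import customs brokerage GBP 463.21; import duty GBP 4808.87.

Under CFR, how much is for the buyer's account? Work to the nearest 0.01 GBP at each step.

CFR: the seller pays costs through ocean freight to the destination port, but not insurance.
Seller's account: goods 294258.37 + inland to port 1026.14 + export clearance 262.79 + origin terminal 774.05 + freight 1866.85 = 298188.20
Buyer's account: destination terminal 425.54 + brokerage 463.21 + duty 4808.87 = 5697.62

Buyer's account: GBP 5697.62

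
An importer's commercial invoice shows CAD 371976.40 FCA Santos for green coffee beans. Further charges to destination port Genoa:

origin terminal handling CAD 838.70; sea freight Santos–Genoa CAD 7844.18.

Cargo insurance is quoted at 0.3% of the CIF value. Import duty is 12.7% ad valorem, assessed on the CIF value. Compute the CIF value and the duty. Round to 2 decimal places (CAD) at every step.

CIF value: CAD 381804.69; import duty: CAD 48489.20

Let C be the CIF value. C = FCA price + pre-shipment costs + freight + 0.3% × C
C − 0.3% × C = 371976.40 + 838.70 + 7844.18
0.997 × C = 380659.28
C = 380659.28 / 0.997 = 381804.69
Insurance premium = 0.3% × 381804.69 = 1145.41
Import duty = 381804.69 × 12.7% = 48489.20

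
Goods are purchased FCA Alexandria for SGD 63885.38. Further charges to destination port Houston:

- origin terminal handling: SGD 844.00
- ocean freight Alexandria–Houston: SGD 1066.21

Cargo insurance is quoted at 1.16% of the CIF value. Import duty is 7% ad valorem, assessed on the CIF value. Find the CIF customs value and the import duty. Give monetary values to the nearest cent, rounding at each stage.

CIF value: SGD 66567.78; import duty: SGD 4659.74

Let C be the CIF value. C = FCA price + pre-shipment costs + freight + 1.16% × C
C − 1.16% × C = 63885.38 + 844.00 + 1066.21
0.9884 × C = 65795.59
C = 65795.59 / 0.9884 = 66567.78
Insurance premium = 1.16% × 66567.78 = 772.19
Import duty = 66567.78 × 7% = 4659.74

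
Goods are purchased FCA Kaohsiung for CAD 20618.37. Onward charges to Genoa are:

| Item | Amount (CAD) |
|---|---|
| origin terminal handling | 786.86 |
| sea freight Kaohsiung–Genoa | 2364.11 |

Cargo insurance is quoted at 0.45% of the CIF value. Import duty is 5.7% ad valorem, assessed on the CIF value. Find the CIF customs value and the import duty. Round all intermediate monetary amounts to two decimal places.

Let C be the CIF value. C = FCA price + pre-shipment costs + freight + 0.45% × C
C − 0.45% × C = 20618.37 + 786.86 + 2364.11
0.9955 × C = 23769.34
C = 23769.34 / 0.9955 = 23876.79
Insurance premium = 0.45% × 23876.79 = 107.45
Import duty = 23876.79 × 5.7% = 1360.98

CIF value: CAD 23876.79; import duty: CAD 1360.98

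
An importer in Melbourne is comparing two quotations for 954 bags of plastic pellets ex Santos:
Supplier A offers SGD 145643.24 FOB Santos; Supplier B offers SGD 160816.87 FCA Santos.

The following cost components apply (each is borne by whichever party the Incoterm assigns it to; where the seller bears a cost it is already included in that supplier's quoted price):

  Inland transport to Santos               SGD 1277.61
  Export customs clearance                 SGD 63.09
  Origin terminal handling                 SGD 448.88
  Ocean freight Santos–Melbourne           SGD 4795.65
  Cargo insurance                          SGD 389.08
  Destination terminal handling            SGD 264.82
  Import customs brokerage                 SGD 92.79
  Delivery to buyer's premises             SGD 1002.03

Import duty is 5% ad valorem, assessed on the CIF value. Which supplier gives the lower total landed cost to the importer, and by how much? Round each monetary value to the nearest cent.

Supplier A (FOB):
CIF value = FOB price + freight + insurance = 145643.24 + 4795.65 + 389.08 = 150827.97
Import duty = 150827.97 × 5% = 7541.40
Buyer bears (A): 4795.65 + 389.08 + 264.82 + 92.79 + 1002.03 = 6544.37
Landed cost (A) = invoice 145643.24 + 6544.37 + duty 7541.40 = 159729.01
Supplier B (FCA):
CIF value = FCA price + origin terminal + freight + insurance = 160816.87 + 448.88 + 4795.65 + 389.08 = 166450.48
Import duty = 166450.48 × 5% = 8322.52
Buyer bears (B): 448.88 + 4795.65 + 389.08 + 264.82 + 92.79 + 1002.03 = 6993.25
Landed cost (B) = invoice 160816.87 + 6993.25 + duty 8322.52 = 176132.64
Difference = |159729.01 − 176132.64| = 16403.63

Supplier A is cheaper by SGD 16403.63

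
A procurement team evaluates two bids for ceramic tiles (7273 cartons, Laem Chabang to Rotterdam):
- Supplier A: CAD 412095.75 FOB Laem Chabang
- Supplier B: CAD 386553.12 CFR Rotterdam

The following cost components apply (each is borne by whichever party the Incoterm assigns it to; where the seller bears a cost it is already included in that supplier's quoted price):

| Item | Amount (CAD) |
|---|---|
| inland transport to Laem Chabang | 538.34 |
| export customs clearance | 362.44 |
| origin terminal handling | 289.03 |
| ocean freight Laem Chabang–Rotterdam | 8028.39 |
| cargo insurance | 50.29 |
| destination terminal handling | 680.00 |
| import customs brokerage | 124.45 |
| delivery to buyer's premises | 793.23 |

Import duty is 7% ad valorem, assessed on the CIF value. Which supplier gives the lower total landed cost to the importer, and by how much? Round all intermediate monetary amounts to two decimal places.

Supplier B is cheaper by CAD 35920.99

Supplier A (FOB):
CIF value = FOB price + freight + insurance = 412095.75 + 8028.39 + 50.29 = 420174.43
Import duty = 420174.43 × 7% = 29412.21
Buyer bears (A): 8028.39 + 50.29 + 680.00 + 124.45 + 793.23 = 9676.36
Landed cost (A) = invoice 412095.75 + 9676.36 + duty 29412.21 = 451184.32
Supplier B (CFR):
CIF value = CFR price + insurance = 386553.12 + 50.29 = 386603.41
Import duty = 386603.41 × 7% = 27062.24
Buyer bears (B): 50.29 + 680.00 + 124.45 + 793.23 = 1647.97
Landed cost (B) = invoice 386553.12 + 1647.97 + duty 27062.24 = 415263.33
Difference = |451184.32 − 415263.33| = 35920.99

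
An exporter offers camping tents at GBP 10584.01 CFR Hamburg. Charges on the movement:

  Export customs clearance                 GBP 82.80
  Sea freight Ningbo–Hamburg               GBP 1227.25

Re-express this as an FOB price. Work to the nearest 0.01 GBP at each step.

Not relevant to the conversion: export clearance — on the seller under both CFR and FOB; already in the CFR price and stays in the FOB price.
From CFR to FOB, the seller no longer bears: freight.
FOB price = 10584.01 − 1227.25 = 9356.76

FOB price: GBP 9356.76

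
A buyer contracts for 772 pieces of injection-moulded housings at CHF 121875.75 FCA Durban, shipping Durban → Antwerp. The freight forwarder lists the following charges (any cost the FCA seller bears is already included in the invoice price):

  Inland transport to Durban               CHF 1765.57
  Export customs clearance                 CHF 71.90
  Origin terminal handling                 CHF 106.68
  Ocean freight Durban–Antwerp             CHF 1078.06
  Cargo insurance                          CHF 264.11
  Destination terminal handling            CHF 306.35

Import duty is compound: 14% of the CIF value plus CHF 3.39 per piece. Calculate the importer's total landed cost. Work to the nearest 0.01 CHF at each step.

FCA: the seller delivers export-cleared goods to the carrier; the buyer bears costs from that point.
Already in the invoice (seller's account under FCA): inland to port, export clearance — exclude.
CIF value = FCA price + origin terminal + freight + insurance = 121875.75 + 106.68 + 1078.06 + 264.11 = 123324.60
Ad valorem component: 123324.60 × 14% = 17265.44
Specific component: 772 × 3.39 = 2617.08
Import duty = 17265.44 + 2617.08 = 19882.52
Buyer bears: origin terminal 106.68 + freight 1078.06 + insurance 264.11 + destination terminal 306.35 + duty 19882.52 = 21637.72
Landed cost = invoice 121875.75 + 21637.72 = 143513.47

Total landed cost: CHF 143513.47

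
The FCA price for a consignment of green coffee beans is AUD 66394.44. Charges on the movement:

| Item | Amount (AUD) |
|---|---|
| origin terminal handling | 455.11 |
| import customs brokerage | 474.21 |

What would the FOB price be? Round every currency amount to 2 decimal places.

Not relevant to the conversion: brokerage — on the buyer under both terms; not part of either seller's price.
From FCA to FOB, the seller additionally bears: origin terminal.
FOB price = 66394.44 + 455.11 = 66849.55

FOB price: AUD 66849.55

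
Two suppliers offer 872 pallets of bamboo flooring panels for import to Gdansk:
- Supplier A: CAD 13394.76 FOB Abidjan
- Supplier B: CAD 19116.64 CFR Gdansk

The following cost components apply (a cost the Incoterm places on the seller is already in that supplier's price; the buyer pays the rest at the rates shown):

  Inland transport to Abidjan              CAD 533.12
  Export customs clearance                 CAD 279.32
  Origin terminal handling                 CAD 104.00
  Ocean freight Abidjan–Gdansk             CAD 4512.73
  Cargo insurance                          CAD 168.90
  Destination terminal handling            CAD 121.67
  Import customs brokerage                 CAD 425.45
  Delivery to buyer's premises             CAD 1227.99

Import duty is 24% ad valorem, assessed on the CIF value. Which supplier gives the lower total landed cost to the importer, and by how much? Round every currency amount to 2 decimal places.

Supplier A (FOB):
CIF value = FOB price + freight + insurance = 13394.76 + 4512.73 + 168.90 = 18076.39
Import duty = 18076.39 × 24% = 4338.33
Buyer bears (A): 4512.73 + 168.90 + 121.67 + 425.45 + 1227.99 = 6456.74
Landed cost (A) = invoice 13394.76 + 6456.74 + duty 4338.33 = 24189.83
Supplier B (CFR):
CIF value = CFR price + insurance = 19116.64 + 168.90 = 19285.54
Import duty = 19285.54 × 24% = 4628.53
Buyer bears (B): 168.90 + 121.67 + 425.45 + 1227.99 = 1944.01
Landed cost (B) = invoice 19116.64 + 1944.01 + duty 4628.53 = 25689.18
Difference = |24189.83 − 25689.18| = 1499.35

Supplier A is cheaper by CAD 1499.35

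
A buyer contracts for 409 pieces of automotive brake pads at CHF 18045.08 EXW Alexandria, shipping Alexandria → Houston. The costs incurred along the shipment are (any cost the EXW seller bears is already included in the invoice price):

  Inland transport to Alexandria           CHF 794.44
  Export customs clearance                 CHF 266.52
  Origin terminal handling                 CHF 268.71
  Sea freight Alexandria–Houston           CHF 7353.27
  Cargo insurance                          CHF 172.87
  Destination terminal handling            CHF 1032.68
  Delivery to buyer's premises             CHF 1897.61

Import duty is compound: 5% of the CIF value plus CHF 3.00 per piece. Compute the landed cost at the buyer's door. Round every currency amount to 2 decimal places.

EXW: the seller makes goods available at their premises; the buyer bears all onward costs.
CIF value = EXW price + inland to port + export clearance + origin terminal + freight + insurance = 18045.08 + 794.44 + 266.52 + 268.71 + 7353.27 + 172.87 = 26900.89
Ad valorem component: 26900.89 × 5% = 1345.04
Specific component: 409 × 3.00 = 1227.00
Import duty = 1345.04 + 1227.00 = 2572.04
Buyer bears: inland to port 794.44 + export clearance 266.52 + origin terminal 268.71 + freight 7353.27 + insurance 172.87 + destination terminal 1032.68 + delivery 1897.61 + duty 2572.04 = 14358.14
Landed cost = invoice 18045.08 + 14358.14 = 32403.22

Total landed cost: CHF 32403.22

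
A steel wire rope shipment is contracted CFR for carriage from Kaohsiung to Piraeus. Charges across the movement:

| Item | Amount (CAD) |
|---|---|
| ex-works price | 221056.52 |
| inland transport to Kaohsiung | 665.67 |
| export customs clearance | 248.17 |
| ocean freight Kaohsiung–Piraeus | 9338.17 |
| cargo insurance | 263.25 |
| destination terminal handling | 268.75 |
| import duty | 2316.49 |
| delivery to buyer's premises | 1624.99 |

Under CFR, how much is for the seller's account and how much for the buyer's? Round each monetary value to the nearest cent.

Seller: CAD 231308.53; buyer: CAD 4473.48

CFR: the seller pays costs through ocean freight to the destination port, but not insurance.
Seller's account: goods 221056.52 + inland to port 665.67 + export clearance 248.17 + freight 9338.17 = 231308.53
Buyer's account: insurance 263.25 + destination terminal 268.75 + duty 2316.49 + delivery 1624.99 = 4473.48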